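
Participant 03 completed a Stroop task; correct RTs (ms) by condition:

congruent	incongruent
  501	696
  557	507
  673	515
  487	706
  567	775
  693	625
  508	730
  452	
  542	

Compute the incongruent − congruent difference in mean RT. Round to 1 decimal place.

97.2 ms

M(congruent) = 4980/9 = 553.333
M(incongruent) = 4554/7 = 650.571
Difference = 650.571 − 553.333 = 97.238 ms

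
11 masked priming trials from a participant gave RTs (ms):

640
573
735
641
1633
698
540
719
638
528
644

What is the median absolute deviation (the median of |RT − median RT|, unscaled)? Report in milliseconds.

68 ms

Sorted: 528, 540, 573, 638, 640, 641, 644, 698, 719, 735, 1633 → median = 641
|x − 641|: 1, 68, 94, 0, 992, 57, 101, 78, 3, 113, 3
Sorted deviations: 0, 1, 3, 3, 57, 68, 78, 94, 101, 113, 992 → MAD = 68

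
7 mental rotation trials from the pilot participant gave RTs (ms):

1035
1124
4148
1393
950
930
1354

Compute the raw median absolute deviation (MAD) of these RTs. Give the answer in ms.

194 ms

Sorted: 930, 950, 1035, 1124, 1354, 1393, 4148 → median = 1124
|x − 1124|: 89, 0, 3024, 269, 174, 194, 230
Sorted deviations: 0, 89, 174, 194, 230, 269, 3024 → MAD = 194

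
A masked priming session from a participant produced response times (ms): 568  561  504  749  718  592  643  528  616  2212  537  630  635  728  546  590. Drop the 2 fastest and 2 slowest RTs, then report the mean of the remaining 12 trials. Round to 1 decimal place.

613.7 ms

Sorted: 504, 528, 537, 546, 561, 568, 590, 592, 616, 630, 635, 643, 718, 728, 749, 2212
Drop lowest 2 (504, 528) and highest 2 (749, 2212)
Remaining (n=12): Σ = 7364, mean = 7364/12 = 613.667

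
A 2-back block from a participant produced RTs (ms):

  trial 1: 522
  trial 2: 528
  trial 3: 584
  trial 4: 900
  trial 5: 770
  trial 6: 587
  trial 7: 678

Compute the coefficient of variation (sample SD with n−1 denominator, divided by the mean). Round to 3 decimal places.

0.214

n = 7, Σ = 4569, M = 652.7143
Σ(x−M)² = 117225.429; s = √(117225.429/6) = 139.7769
CV = 139.7769 / 652.7143 = 0.21415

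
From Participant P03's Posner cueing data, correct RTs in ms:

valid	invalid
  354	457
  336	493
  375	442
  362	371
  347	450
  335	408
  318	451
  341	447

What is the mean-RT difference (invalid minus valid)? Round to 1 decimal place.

93.9 ms

M(valid) = 2768/8 = 346.000
M(invalid) = 3519/8 = 439.875
Difference = 439.875 − 346.000 = 93.875 ms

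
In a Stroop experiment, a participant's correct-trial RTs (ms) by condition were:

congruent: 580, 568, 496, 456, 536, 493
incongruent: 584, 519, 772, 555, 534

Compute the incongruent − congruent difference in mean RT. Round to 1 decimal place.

M(congruent) = 3129/6 = 521.500
M(incongruent) = 2964/5 = 592.800
Difference = 592.800 − 521.500 = 71.300 ms

71.3 ms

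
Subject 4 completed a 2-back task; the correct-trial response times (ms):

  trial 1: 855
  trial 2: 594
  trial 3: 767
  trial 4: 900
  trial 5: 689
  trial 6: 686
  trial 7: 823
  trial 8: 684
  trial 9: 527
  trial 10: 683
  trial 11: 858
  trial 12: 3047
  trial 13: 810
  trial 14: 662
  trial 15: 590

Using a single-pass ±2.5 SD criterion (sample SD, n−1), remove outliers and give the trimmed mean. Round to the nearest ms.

n = 15, ΣRT = 13175, M = 878.333
Σ(x−M)² = 5207645.33; s = √(5207645.33/14) = 609.897
Cutoffs: 878.333 ± 2.5·609.897 → [-646.4, 2403.1]
Outside: 3047 → excluded.
Retained (n=14): Σ = 10128, mean = 10128/14 = 723.429

723 ms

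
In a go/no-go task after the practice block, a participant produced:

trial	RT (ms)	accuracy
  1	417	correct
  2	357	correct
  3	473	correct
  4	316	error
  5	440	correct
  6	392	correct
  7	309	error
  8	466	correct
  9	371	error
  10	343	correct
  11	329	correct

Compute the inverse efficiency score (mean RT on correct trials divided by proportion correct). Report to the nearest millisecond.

553 ms

Correct trials (n=8): 417, 357, 473, 440, 392, 466, 343, 329
Mean correct RT = 3217/8 = 402.1250 ms
Proportion correct = 8/11
IES = 402.1250 / (8/11) = 552.922 ms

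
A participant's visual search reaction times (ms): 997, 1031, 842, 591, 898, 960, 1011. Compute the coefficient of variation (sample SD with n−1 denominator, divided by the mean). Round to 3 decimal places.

n = 7, Σ = 6330, M = 904.2857
Σ(x−M)² = 141211.429; s = √(141211.429/6) = 153.4120
CV = 153.4120 / 904.2857 = 0.16965

0.170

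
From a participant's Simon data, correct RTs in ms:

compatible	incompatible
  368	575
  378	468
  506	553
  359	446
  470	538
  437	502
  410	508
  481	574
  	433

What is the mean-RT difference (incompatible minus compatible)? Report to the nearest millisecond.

M(compatible) = 3409/8 = 426.125
M(incompatible) = 4597/9 = 510.778
Difference = 510.778 − 426.125 = 84.653 ms

85 ms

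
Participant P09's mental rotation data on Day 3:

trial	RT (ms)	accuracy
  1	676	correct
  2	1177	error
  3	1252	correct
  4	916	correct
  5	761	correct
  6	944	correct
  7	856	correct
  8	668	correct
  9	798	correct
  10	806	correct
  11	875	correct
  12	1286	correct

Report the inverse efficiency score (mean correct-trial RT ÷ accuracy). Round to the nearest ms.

976 ms

Correct trials (n=11): 676, 1252, 916, 761, 944, 856, 668, 798, 806, 875, 1286
Mean correct RT = 9838/11 = 894.3636 ms
Proportion correct = 11/12
IES = 894.3636 / (11/12) = 975.669 ms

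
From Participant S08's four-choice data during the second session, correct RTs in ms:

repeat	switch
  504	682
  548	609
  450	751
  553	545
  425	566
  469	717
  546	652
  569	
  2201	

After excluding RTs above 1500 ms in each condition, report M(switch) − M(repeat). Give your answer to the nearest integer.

138 ms

repeat: exclude 2201
M(repeat) = 4064/8 = 508.000
M(switch) = 4522/7 = 646.000
Difference = 646.000 − 508.000 = 138.000 ms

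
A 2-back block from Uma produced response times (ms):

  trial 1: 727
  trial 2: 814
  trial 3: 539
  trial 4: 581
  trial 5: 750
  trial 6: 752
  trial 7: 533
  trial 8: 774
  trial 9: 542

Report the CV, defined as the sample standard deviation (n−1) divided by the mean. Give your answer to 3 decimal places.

n = 9, Σ = 6012, M = 668.0000
Σ(x−M)² = 108124.000; s = √(108124.000/8) = 116.2562
CV = 116.2562 / 668.0000 = 0.17404

0.174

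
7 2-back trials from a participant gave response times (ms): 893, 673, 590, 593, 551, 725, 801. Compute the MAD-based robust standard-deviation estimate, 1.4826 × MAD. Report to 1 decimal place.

Sorted: 551, 590, 593, 673, 725, 801, 893 → median = 673
|x − 673| sorted: 0, 52, 80, 83, 122, 128, 220 → MAD = 83
Robust SD ≈ 1.4826 × 83 = 123.056

123.1 ms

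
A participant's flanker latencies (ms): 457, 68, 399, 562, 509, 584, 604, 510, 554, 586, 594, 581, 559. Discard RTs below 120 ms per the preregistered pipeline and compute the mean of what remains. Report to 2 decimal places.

Excluded: 68
Retained (n=12): Σ = 6499
Mean = 6499/12 = 541.5833

541.58 ms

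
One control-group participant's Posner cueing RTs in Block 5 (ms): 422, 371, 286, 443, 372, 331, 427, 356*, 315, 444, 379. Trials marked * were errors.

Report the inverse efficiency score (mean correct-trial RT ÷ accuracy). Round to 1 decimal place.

416.9 ms

Correct trials (n=10): 422, 371, 286, 443, 372, 331, 427, 315, 444, 379
Mean correct RT = 3790/10 = 379.0000 ms
Proportion correct = 10/11
IES = 379.0000 / (10/11) = 416.900 ms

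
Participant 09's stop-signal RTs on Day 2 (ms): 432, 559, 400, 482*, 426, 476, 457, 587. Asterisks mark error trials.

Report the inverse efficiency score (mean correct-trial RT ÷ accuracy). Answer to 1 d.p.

Correct trials (n=7): 432, 559, 400, 426, 476, 457, 587
Mean correct RT = 3337/7 = 476.7143 ms
Proportion correct = 7/8
IES = 476.7143 / (7/8) = 544.816 ms

544.8 ms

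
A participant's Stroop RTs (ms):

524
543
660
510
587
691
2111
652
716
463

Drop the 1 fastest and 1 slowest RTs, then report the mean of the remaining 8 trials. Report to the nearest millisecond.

Sorted: 463, 510, 524, 543, 587, 652, 660, 691, 716, 2111
Drop lowest 1 (463) and highest 1 (2111)
Remaining (n=8): Σ = 4883, mean = 4883/8 = 610.375

610 ms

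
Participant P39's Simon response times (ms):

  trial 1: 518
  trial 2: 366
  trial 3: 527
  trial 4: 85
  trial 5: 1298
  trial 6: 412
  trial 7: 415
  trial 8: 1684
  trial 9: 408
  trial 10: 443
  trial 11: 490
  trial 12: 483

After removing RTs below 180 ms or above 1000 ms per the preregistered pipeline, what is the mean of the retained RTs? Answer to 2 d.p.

451.33 ms

Excluded: 85, 1298, 1684
Retained (n=9): Σ = 4062
Mean = 4062/9 = 451.3333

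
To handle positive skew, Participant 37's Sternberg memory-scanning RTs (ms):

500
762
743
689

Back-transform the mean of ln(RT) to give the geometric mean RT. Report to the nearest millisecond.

ln(RT): 6.2146, 6.6359, 6.6107, 6.5352
Mean ln(RT) = 25.9965/4 = 6.49912
Geometric mean = exp(6.49912) = 664.56 ms

665 ms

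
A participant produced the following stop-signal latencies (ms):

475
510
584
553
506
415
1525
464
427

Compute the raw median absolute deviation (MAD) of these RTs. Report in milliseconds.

47 ms

Sorted: 415, 427, 464, 475, 506, 510, 553, 584, 1525 → median = 506
|x − 506|: 31, 4, 78, 47, 0, 91, 1019, 42, 79
Sorted deviations: 0, 4, 31, 42, 47, 78, 79, 91, 1019 → MAD = 47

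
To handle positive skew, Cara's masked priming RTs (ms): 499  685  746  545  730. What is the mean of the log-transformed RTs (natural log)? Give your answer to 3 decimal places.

ln(RT): 6.2126, 6.5294, 6.6147, 6.3008, 6.5930
Σ ln(RT) = 32.2506
Mean = 32.2506/5 = 6.45012

6.450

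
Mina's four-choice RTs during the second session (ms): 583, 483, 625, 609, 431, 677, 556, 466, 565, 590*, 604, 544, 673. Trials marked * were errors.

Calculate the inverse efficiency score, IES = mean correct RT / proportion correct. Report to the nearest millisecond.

615 ms

Correct trials (n=12): 583, 483, 625, 609, 431, 677, 556, 466, 565, 604, 544, 673
Mean correct RT = 6816/12 = 568.0000 ms
Proportion correct = 12/13
IES = 568.0000 / (12/13) = 615.333 ms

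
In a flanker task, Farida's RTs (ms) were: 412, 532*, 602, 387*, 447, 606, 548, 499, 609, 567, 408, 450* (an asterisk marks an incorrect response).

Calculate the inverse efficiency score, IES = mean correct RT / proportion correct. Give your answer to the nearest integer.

696 ms

Correct trials (n=9): 412, 602, 447, 606, 548, 499, 609, 567, 408
Mean correct RT = 4698/9 = 522.0000 ms
Proportion correct = 9/12
IES = 522.0000 / (9/12) = 696.000 ms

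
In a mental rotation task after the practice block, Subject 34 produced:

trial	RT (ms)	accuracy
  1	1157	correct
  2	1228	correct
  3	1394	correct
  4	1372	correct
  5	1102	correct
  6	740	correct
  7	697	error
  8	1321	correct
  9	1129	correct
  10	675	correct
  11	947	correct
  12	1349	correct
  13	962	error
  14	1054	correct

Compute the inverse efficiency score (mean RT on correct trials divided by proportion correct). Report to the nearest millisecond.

Correct trials (n=12): 1157, 1228, 1394, 1372, 1102, 740, 1321, 1129, 675, 947, 1349, 1054
Mean correct RT = 13468/12 = 1122.3333 ms
Proportion correct = 12/14
IES = 1122.3333 / (12/14) = 1309.389 ms

1309 ms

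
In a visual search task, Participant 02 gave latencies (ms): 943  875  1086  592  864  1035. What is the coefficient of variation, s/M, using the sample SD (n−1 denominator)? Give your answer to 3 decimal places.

n = 6, Σ = 5395, M = 899.1667
Σ(x−M)² = 151450.833; s = √(151450.833/5) = 174.0407
CV = 174.0407 / 899.1667 = 0.19356

0.194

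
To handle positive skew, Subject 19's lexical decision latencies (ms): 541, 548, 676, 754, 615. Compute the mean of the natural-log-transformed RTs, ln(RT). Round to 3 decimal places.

ln(RT): 6.2934, 6.3063, 6.5162, 6.6254, 6.4216
Σ ln(RT) = 32.1629
Mean = 32.1629/5 = 6.43258

6.433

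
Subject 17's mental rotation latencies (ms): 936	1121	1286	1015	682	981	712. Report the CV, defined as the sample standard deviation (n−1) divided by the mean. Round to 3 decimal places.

0.223

n = 7, Σ = 6733, M = 961.8571
Σ(x−M)² = 275002.857; s = √(275002.857/6) = 214.0883
CV = 214.0883 / 961.8571 = 0.22258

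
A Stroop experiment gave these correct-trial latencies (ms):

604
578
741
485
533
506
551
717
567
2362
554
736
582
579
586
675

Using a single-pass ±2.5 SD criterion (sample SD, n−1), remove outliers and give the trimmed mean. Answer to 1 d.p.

n = 16, ΣRT = 11356, M = 709.750
Σ(x−M)² = 3003231.00; s = √(3003231.00/15) = 447.454
Cutoffs: 709.750 ± 2.5·447.454 → [-408.9, 1828.4]
Outside: 2362 → excluded.
Retained (n=15): Σ = 8994, mean = 8994/15 = 599.600

599.6 ms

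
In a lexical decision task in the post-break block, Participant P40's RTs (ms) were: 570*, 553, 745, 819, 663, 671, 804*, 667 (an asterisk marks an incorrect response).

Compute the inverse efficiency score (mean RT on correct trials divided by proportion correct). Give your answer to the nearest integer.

Correct trials (n=6): 553, 745, 819, 663, 671, 667
Mean correct RT = 4118/6 = 686.3333 ms
Proportion correct = 6/8
IES = 686.3333 / (6/8) = 915.111 ms

915 ms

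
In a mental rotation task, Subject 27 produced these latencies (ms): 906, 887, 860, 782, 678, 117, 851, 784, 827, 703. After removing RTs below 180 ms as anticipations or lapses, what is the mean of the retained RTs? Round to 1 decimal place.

Excluded: 117
Retained (n=9): Σ = 7278
Mean = 7278/9 = 808.6667

808.7 ms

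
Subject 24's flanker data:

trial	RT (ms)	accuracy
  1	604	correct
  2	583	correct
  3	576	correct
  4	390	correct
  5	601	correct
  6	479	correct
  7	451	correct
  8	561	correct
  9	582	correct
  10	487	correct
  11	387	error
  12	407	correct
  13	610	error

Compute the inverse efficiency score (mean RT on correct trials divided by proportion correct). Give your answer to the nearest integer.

615 ms

Correct trials (n=11): 604, 583, 576, 390, 601, 479, 451, 561, 582, 487, 407
Mean correct RT = 5721/11 = 520.0909 ms
Proportion correct = 11/13
IES = 520.0909 / (11/13) = 614.653 ms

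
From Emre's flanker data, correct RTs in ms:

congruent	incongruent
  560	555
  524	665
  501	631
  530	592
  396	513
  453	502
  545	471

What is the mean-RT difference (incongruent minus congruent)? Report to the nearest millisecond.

M(congruent) = 3509/7 = 501.286
M(incongruent) = 3929/7 = 561.286
Difference = 561.286 − 501.286 = 60.000 ms

60 ms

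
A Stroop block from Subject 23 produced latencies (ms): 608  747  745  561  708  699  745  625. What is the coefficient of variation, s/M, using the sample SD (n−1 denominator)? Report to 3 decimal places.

0.106

n = 8, Σ = 5438, M = 679.7500
Σ(x−M)² = 36453.500; s = √(36453.500/7) = 72.1640
CV = 72.1640 / 679.7500 = 0.10616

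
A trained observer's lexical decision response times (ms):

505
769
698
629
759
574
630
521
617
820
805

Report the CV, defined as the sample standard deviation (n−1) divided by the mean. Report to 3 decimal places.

n = 11, Σ = 7327, M = 666.0909
Σ(x−M)² = 123794.909; s = √(123794.909/10) = 111.2632
CV = 111.2632 / 666.0909 = 0.16704

0.167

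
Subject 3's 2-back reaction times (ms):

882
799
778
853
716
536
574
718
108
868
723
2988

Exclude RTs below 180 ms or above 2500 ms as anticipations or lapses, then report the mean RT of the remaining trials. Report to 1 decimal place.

744.7 ms

Excluded: 108, 2988
Retained (n=10): Σ = 7447
Mean = 7447/10 = 744.7000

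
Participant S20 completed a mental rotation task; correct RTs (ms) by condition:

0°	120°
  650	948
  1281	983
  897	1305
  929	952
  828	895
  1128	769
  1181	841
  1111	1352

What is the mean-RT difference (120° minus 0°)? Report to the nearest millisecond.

5 ms

M(0°) = 8005/8 = 1000.625
M(120°) = 8045/8 = 1005.625
Difference = 1005.625 − 1000.625 = 5.000 ms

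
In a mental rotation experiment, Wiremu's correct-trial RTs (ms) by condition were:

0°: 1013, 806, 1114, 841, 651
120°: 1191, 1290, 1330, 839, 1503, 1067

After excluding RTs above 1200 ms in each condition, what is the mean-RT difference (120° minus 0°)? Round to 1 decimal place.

120°: exclude 1290, 1330, 1503
M(0°) = 4425/5 = 885.000
M(120°) = 3097/3 = 1032.333
Difference = 1032.333 − 885.000 = 147.333 ms

147.3 ms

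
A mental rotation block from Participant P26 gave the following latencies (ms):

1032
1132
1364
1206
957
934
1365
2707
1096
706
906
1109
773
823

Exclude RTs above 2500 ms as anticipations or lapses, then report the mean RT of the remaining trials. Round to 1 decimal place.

1031.0 ms

Excluded: 2707
Retained (n=13): Σ = 13403
Mean = 13403/13 = 1031.0000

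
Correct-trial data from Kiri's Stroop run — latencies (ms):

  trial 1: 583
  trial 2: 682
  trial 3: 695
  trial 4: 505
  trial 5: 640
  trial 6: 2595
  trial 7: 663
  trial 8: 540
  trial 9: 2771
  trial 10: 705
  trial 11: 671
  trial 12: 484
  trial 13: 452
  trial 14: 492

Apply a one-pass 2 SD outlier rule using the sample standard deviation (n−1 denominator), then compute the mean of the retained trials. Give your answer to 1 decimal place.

n = 14, ΣRT = 12478, M = 891.286
Σ(x−M)² = 7602724.86; s = √(7602724.86/13) = 764.739
Cutoffs: 891.286 ± 2·764.739 → [-638.2, 2420.8]
Outside: 2595, 2771 → excluded.
Retained (n=12): Σ = 7112, mean = 7112/12 = 592.667

592.7 ms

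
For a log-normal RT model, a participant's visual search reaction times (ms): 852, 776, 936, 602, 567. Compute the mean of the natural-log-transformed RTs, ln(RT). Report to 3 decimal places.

ln(RT): 6.7476, 6.6542, 6.8416, 6.4003, 6.3404
Σ ln(RT) = 32.9840
Mean = 32.9840/5 = 6.59679

6.597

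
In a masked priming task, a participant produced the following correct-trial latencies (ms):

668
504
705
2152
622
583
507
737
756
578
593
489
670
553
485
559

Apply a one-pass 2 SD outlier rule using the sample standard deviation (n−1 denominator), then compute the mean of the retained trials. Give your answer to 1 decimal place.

n = 16, ΣRT = 11161, M = 697.562
Σ(x−M)² = 2368669.94; s = √(2368669.94/15) = 397.381
Cutoffs: 697.562 ± 2·397.381 → [-97.2, 1492.3]
Outside: 2152 → excluded.
Retained (n=15): Σ = 9009, mean = 9009/15 = 600.600

600.6 ms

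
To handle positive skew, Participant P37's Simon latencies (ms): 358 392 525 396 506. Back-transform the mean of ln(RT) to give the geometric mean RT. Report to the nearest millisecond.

430 ms

ln(RT): 5.8805, 5.9713, 6.2634, 5.9814, 6.2265
Mean ln(RT) = 30.3231/5 = 6.06463
Geometric mean = exp(6.06463) = 430.36 ms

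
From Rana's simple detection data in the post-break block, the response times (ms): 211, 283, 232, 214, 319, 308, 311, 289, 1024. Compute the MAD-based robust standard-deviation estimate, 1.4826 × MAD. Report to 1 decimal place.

Sorted: 211, 214, 232, 283, 289, 308, 311, 319, 1024 → median = 289
|x − 289| sorted: 0, 6, 19, 22, 30, 57, 75, 78, 735 → MAD = 30
Robust SD ≈ 1.4826 × 30 = 44.478

44.5 ms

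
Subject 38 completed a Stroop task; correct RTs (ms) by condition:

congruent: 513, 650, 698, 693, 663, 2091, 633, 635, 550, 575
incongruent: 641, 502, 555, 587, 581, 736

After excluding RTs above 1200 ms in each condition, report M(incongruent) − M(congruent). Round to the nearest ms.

-23 ms

congruent: exclude 2091
M(congruent) = 5610/9 = 623.333
M(incongruent) = 3602/6 = 600.333
Difference = 600.333 − 623.333 = -23.000 ms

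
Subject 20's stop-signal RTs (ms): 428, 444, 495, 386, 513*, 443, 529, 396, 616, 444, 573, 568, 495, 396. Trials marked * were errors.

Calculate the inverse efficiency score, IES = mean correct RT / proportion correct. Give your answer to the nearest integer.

Correct trials (n=13): 428, 444, 495, 386, 443, 529, 396, 616, 444, 573, 568, 495, 396
Mean correct RT = 6213/13 = 477.9231 ms
Proportion correct = 13/14
IES = 477.9231 / (13/14) = 514.686 ms

515 ms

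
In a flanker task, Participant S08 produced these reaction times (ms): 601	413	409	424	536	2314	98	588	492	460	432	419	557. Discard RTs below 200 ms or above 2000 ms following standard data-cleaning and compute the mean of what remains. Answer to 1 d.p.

Excluded: 98, 2314
Retained (n=11): Σ = 5331
Mean = 5331/11 = 484.6364

484.6 ms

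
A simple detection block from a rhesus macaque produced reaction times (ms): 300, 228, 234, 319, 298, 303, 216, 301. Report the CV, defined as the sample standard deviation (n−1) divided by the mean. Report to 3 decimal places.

0.150

n = 8, Σ = 2199, M = 274.8750
Σ(x−M)² = 11920.875; s = √(11920.875/7) = 41.2672
CV = 41.2672 / 274.8750 = 0.15013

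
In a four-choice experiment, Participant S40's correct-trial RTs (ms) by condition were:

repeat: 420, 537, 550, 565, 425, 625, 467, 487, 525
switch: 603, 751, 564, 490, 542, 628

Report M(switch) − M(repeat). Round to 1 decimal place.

85.1 ms

M(repeat) = 4601/9 = 511.222
M(switch) = 3578/6 = 596.333
Difference = 596.333 − 511.222 = 85.111 ms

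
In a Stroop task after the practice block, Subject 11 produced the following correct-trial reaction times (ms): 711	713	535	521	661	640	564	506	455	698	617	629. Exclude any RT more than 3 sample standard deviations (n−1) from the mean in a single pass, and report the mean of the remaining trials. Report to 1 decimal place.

604.2 ms

n = 12, ΣRT = 7250, M = 604.167
Σ(x−M)² = 82559.67; s = √(82559.67/11) = 86.634
Cutoffs: 604.167 ± 3·86.634 → [344.3, 864.1]
No RTs fall outside the cutoffs; all 12 retained. Mean = 7250/12 = 604.167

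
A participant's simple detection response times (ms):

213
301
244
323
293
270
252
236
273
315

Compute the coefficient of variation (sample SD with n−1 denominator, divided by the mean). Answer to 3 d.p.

n = 10, Σ = 2720, M = 272.0000
Σ(x−M)² = 11698.000; s = √(11698.000/9) = 36.0524
CV = 36.0524 / 272.0000 = 0.13255

0.133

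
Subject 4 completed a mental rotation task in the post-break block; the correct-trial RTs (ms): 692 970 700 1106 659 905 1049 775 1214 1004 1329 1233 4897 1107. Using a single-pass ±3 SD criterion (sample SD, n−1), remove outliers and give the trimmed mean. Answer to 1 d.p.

n = 14, ΣRT = 17640, M = 1260.000
Σ(x−M)² = 14835332.00; s = √(14835332.00/13) = 1068.260
Cutoffs: 1260.000 ± 3·1068.260 → [-1944.8, 4464.8]
Outside: 4897 → excluded.
Retained (n=13): Σ = 12743, mean = 12743/13 = 980.231

980.2 ms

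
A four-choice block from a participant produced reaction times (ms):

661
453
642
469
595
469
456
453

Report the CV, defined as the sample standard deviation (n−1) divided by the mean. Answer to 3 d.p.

0.174

n = 8, Σ = 4198, M = 524.7500
Σ(x−M)² = 58485.500; s = √(58485.500/7) = 91.4061
CV = 91.4061 / 524.7500 = 0.17419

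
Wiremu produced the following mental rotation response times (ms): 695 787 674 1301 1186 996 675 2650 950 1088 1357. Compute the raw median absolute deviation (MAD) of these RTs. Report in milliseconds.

301 ms

Sorted: 674, 675, 695, 787, 950, 996, 1088, 1186, 1301, 1357, 2650 → median = 996
|x − 996|: 301, 209, 322, 305, 190, 0, 321, 1654, 46, 92, 361
Sorted deviations: 0, 46, 92, 190, 209, 301, 305, 321, 322, 361, 1654 → MAD = 301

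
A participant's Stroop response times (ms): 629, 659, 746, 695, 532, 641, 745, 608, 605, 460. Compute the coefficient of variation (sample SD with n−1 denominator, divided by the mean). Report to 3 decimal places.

n = 10, Σ = 6320, M = 632.0000
Σ(x−M)² = 71442.000; s = √(71442.000/9) = 89.0955
CV = 89.0955 / 632.0000 = 0.14097

0.141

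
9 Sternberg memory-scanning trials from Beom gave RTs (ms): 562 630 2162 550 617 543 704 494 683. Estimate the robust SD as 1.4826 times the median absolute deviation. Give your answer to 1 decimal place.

Sorted: 494, 543, 550, 562, 617, 630, 683, 704, 2162 → median = 617
|x − 617| sorted: 0, 13, 55, 66, 67, 74, 87, 123, 1545 → MAD = 67
Robust SD ≈ 1.4826 × 67 = 99.334

99.3 ms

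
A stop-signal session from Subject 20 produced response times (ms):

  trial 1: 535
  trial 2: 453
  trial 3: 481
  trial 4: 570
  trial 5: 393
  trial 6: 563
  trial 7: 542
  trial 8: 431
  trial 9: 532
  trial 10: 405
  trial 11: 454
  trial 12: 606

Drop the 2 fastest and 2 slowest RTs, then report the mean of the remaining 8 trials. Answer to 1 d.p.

Sorted: 393, 405, 431, 453, 454, 481, 532, 535, 542, 563, 570, 606
Drop lowest 2 (393, 405) and highest 2 (570, 606)
Remaining (n=8): Σ = 3991, mean = 3991/8 = 498.875

498.9 ms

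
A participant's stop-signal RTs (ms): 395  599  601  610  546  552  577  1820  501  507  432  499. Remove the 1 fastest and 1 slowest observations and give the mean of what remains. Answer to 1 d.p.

Sorted: 395, 432, 499, 501, 507, 546, 552, 577, 599, 601, 610, 1820
Drop lowest 1 (395) and highest 1 (1820)
Remaining (n=10): Σ = 5424, mean = 5424/10 = 542.400

542.4 ms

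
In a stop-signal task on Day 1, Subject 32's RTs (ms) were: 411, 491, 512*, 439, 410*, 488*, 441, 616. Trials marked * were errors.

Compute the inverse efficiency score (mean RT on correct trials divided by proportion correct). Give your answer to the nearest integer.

Correct trials (n=5): 411, 491, 439, 441, 616
Mean correct RT = 2398/5 = 479.6000 ms
Proportion correct = 5/8
IES = 479.6000 / (5/8) = 767.360 ms

767 ms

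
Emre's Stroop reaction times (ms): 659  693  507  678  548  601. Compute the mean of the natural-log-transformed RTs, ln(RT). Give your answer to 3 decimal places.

ln(RT): 6.4907, 6.5410, 6.2285, 6.5191, 6.3063, 6.3986
Σ ln(RT) = 38.4843
Mean = 38.4843/6 = 6.41405

6.414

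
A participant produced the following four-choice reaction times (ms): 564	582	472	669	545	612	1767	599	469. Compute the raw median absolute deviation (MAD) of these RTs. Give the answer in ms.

37 ms

Sorted: 469, 472, 545, 564, 582, 599, 612, 669, 1767 → median = 582
|x − 582|: 18, 0, 110, 87, 37, 30, 1185, 17, 113
Sorted deviations: 0, 17, 18, 30, 37, 87, 110, 113, 1185 → MAD = 37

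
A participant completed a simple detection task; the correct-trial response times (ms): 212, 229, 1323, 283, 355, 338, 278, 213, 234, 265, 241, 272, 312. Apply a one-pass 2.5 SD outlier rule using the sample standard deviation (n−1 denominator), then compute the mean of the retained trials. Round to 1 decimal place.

n = 13, ΣRT = 4555, M = 350.385
Σ(x−M)² = 1049113.08; s = √(1049113.08/12) = 295.679
Cutoffs: 350.385 ± 2.5·295.679 → [-388.8, 1089.6]
Outside: 1323 → excluded.
Retained (n=12): Σ = 3232, mean = 3232/12 = 269.333

269.3 ms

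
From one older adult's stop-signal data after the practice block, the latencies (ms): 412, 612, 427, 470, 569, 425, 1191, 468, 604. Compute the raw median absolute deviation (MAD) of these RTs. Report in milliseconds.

Sorted: 412, 425, 427, 468, 470, 569, 604, 612, 1191 → median = 470
|x − 470|: 58, 142, 43, 0, 99, 45, 721, 2, 134
Sorted deviations: 0, 2, 43, 45, 58, 99, 134, 142, 721 → MAD = 58

58 ms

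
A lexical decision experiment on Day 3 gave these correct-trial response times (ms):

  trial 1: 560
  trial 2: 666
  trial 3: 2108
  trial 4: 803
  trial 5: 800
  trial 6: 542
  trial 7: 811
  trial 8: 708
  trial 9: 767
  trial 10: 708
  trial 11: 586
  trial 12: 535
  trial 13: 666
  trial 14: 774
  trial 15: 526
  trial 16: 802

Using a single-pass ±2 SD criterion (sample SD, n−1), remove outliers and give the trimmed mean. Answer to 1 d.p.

683.6 ms

n = 16, ΣRT = 12362, M = 772.625
Σ(x−M)² = 2068873.75; s = √(2068873.75/15) = 371.382
Cutoffs: 772.625 ± 2·371.382 → [29.9, 1515.4]
Outside: 2108 → excluded.
Retained (n=15): Σ = 10254, mean = 10254/15 = 683.600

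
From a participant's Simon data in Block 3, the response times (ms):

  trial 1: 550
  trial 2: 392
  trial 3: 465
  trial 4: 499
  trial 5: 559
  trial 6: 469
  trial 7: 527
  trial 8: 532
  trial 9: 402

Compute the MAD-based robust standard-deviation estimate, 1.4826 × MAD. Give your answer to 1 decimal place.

Sorted: 392, 402, 465, 469, 499, 527, 532, 550, 559 → median = 499
|x − 499| sorted: 0, 28, 30, 33, 34, 51, 60, 97, 107 → MAD = 34
Robust SD ≈ 1.4826 × 34 = 50.408

50.4 ms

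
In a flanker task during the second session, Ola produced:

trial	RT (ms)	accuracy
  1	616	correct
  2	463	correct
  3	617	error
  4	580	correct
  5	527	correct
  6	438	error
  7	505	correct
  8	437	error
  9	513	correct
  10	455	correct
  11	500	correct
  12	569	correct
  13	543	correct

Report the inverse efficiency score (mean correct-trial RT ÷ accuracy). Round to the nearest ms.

685 ms

Correct trials (n=10): 616, 463, 580, 527, 505, 513, 455, 500, 569, 543
Mean correct RT = 5271/10 = 527.1000 ms
Proportion correct = 10/13
IES = 527.1000 / (10/13) = 685.230 ms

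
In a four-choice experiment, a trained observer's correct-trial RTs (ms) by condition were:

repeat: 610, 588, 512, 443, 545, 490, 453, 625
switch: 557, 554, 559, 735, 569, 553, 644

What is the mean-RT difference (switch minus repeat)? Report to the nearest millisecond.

M(repeat) = 4266/8 = 533.250
M(switch) = 4171/7 = 595.857
Difference = 595.857 − 533.250 = 62.607 ms

63 ms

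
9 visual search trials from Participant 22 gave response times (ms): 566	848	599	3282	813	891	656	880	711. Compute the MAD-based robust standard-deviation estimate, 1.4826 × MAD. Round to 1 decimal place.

Sorted: 566, 599, 656, 711, 813, 848, 880, 891, 3282 → median = 813
|x − 813| sorted: 0, 35, 67, 78, 102, 157, 214, 247, 2469 → MAD = 102
Robust SD ≈ 1.4826 × 102 = 151.225

151.2 ms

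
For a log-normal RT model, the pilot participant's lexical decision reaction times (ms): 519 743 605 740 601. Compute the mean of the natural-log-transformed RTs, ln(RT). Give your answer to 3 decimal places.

ln(RT): 6.2519, 6.6107, 6.4052, 6.6067, 6.3986
Σ ln(RT) = 32.2731
Mean = 32.2731/5 = 6.45461

6.455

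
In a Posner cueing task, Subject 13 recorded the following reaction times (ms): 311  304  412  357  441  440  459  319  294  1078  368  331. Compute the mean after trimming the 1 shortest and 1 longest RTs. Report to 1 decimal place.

Sorted: 294, 304, 311, 319, 331, 357, 368, 412, 440, 441, 459, 1078
Drop lowest 1 (294) and highest 1 (1078)
Remaining (n=10): Σ = 3742, mean = 3742/10 = 374.200

374.2 ms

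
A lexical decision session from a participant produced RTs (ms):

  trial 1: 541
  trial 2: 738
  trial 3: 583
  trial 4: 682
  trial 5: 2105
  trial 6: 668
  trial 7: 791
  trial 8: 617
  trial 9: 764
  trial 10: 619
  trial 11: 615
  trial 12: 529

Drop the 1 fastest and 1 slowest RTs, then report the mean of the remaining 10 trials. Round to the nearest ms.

662 ms

Sorted: 529, 541, 583, 615, 617, 619, 668, 682, 738, 764, 791, 2105
Drop lowest 1 (529) and highest 1 (2105)
Remaining (n=10): Σ = 6618, mean = 6618/10 = 661.800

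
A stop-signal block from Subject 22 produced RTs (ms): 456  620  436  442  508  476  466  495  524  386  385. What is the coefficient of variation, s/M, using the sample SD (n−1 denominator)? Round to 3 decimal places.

0.140

n = 11, Σ = 5194, M = 472.1818
Σ(x−M)² = 43901.636; s = √(43901.636/10) = 66.2583
CV = 66.2583 / 472.1818 = 0.14032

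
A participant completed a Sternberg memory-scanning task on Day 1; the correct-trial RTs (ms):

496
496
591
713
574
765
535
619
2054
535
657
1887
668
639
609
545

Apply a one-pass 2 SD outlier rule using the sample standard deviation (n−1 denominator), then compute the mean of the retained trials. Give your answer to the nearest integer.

603 ms

n = 16, ΣRT = 12383, M = 773.938
Σ(x−M)² = 3370110.94; s = √(3370110.94/15) = 473.998
Cutoffs: 773.938 ± 2·473.998 → [-174.1, 1721.9]
Outside: 1887, 2054 → excluded.
Retained (n=14): Σ = 8442, mean = 8442/14 = 603.000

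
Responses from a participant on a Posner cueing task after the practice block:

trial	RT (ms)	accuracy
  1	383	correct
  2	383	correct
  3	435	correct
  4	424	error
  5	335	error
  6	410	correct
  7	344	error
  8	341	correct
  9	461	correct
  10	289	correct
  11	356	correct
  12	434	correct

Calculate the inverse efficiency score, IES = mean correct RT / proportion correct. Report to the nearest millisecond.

517 ms

Correct trials (n=9): 383, 383, 435, 410, 341, 461, 289, 356, 434
Mean correct RT = 3492/9 = 388.0000 ms
Proportion correct = 9/12
IES = 388.0000 / (9/12) = 517.333 ms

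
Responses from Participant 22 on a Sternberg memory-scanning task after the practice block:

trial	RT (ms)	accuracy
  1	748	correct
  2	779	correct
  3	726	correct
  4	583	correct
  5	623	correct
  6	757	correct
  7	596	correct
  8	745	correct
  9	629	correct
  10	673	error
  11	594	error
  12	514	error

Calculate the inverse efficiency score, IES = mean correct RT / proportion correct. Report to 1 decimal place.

916.4 ms

Correct trials (n=9): 748, 779, 726, 583, 623, 757, 596, 745, 629
Mean correct RT = 6186/9 = 687.3333 ms
Proportion correct = 9/12
IES = 687.3333 / (9/12) = 916.444 ms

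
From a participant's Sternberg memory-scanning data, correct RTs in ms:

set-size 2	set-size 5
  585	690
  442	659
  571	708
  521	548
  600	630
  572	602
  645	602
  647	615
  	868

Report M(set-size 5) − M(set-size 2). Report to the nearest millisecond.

M(set-size 2) = 4583/8 = 572.875
M(set-size 5) = 5922/9 = 658.000
Difference = 658.000 − 572.875 = 85.125 ms

85 ms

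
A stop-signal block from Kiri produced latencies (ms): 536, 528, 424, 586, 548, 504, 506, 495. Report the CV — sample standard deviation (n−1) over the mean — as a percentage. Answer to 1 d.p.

9.2%

n = 8, Σ = 4127, M = 515.8750
Σ(x−M)² = 15616.875; s = √(15616.875/7) = 47.2333
CV = 47.2333 / 515.8750 = 0.09156 = 9.156%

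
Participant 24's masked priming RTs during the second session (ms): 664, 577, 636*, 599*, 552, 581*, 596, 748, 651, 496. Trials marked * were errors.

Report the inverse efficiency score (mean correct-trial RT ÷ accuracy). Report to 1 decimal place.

874.3 ms

Correct trials (n=7): 664, 577, 552, 596, 748, 651, 496
Mean correct RT = 4284/7 = 612.0000 ms
Proportion correct = 7/10
IES = 612.0000 / (7/10) = 874.286 ms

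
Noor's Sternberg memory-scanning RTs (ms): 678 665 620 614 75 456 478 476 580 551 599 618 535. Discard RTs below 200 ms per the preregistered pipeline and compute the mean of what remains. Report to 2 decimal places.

572.50 ms

Excluded: 75
Retained (n=12): Σ = 6870
Mean = 6870/12 = 572.5000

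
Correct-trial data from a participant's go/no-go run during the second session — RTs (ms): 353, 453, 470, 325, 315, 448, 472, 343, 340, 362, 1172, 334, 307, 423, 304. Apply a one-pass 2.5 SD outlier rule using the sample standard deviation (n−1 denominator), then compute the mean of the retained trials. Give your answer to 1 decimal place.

n = 15, ΣRT = 6421, M = 428.067
Σ(x−M)² = 645466.93; s = √(645466.93/14) = 214.720
Cutoffs: 428.067 ± 2.5·214.720 → [-108.7, 964.9]
Outside: 1172 → excluded.
Retained (n=14): Σ = 5249, mean = 5249/14 = 374.929

374.9 ms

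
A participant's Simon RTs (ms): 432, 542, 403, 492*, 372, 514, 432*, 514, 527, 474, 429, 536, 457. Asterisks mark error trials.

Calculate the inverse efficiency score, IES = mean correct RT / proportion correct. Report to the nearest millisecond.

Correct trials (n=11): 432, 542, 403, 372, 514, 514, 527, 474, 429, 536, 457
Mean correct RT = 5200/11 = 472.7273 ms
Proportion correct = 11/13
IES = 472.7273 / (11/13) = 558.678 ms

559 ms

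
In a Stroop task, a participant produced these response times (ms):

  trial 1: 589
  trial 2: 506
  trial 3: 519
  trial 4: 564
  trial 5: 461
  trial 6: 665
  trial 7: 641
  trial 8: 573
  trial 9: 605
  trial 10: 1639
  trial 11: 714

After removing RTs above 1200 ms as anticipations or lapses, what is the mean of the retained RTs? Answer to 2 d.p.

583.70 ms

Excluded: 1639
Retained (n=10): Σ = 5837
Mean = 5837/10 = 583.7000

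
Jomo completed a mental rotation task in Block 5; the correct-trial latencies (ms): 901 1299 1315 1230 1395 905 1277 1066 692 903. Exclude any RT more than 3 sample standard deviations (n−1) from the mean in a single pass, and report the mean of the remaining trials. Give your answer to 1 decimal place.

1098.3 ms

n = 10, ΣRT = 10983, M = 1098.300
Σ(x−M)² = 505106.10; s = √(505106.10/9) = 236.903
Cutoffs: 1098.300 ± 3·236.903 → [387.6, 1809.0]
No RTs fall outside the cutoffs; all 10 retained. Mean = 10983/10 = 1098.300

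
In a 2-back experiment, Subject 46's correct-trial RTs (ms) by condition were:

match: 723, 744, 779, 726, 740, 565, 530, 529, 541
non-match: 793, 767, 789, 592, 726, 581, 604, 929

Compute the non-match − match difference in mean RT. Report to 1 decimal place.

M(match) = 5877/9 = 653.000
M(non-match) = 5781/8 = 722.625
Difference = 722.625 − 653.000 = 69.625 ms

69.6 ms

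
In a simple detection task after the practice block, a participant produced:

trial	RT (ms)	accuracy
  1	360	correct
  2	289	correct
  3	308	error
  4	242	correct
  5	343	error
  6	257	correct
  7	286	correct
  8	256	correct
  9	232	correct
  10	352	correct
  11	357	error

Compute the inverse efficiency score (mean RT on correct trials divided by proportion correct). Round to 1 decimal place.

Correct trials (n=8): 360, 289, 242, 257, 286, 256, 232, 352
Mean correct RT = 2274/8 = 284.2500 ms
Proportion correct = 8/11
IES = 284.2500 / (8/11) = 390.844 ms

390.8 ms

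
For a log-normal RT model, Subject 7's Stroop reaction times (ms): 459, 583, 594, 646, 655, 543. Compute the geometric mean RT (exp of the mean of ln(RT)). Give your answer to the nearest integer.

576 ms

ln(RT): 6.1291, 6.3682, 6.3869, 6.4708, 6.4846, 6.2971
Mean ln(RT) = 38.1367/6 = 6.35611
Geometric mean = exp(6.35611) = 576.00 ms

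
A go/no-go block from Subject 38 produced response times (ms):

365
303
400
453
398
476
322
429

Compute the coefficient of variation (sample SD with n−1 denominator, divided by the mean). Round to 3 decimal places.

0.154

n = 8, Σ = 3146, M = 393.2500
Σ(x−M)² = 25783.500; s = √(25783.500/7) = 60.6907
CV = 60.6907 / 393.2500 = 0.15433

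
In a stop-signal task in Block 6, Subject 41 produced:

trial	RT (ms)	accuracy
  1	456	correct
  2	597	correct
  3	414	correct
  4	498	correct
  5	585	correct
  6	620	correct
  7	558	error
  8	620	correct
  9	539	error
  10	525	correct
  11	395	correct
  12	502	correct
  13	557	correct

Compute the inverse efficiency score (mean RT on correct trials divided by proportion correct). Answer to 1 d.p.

619.8 ms

Correct trials (n=11): 456, 597, 414, 498, 585, 620, 620, 525, 395, 502, 557
Mean correct RT = 5769/11 = 524.4545 ms
Proportion correct = 11/13
IES = 524.4545 / (11/13) = 619.810 ms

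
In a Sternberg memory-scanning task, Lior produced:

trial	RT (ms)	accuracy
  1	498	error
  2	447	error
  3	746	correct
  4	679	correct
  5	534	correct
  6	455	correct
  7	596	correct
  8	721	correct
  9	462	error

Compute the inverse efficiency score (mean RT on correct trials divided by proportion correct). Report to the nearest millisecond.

933 ms

Correct trials (n=6): 746, 679, 534, 455, 596, 721
Mean correct RT = 3731/6 = 621.8333 ms
Proportion correct = 6/9
IES = 621.8333 / (6/9) = 932.750 ms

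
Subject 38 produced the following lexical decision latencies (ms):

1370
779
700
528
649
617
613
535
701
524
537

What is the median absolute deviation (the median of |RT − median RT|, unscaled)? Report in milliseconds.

Sorted: 524, 528, 535, 537, 613, 617, 649, 700, 701, 779, 1370 → median = 617
|x − 617|: 753, 162, 83, 89, 32, 0, 4, 82, 84, 93, 80
Sorted deviations: 0, 4, 32, 80, 82, 83, 84, 89, 93, 162, 753 → MAD = 83

83 ms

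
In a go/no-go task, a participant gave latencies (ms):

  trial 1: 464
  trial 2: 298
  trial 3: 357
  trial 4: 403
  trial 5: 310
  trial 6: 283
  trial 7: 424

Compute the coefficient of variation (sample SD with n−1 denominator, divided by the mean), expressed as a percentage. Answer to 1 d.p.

n = 7, Σ = 2539, M = 362.7143
Σ(x−M)² = 28991.429; s = √(28991.429/6) = 69.5119
CV = 69.5119 / 362.7143 = 0.19164 = 19.164%

19.2%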